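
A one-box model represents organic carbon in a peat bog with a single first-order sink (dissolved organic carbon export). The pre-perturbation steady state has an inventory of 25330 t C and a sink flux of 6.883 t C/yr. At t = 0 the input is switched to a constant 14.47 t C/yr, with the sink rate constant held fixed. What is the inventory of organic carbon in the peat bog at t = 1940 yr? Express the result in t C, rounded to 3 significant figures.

τ = M₀/F₀ = 25330/6.883 = 3680 yr; rate constant k = 1/τ.
New steady state M_∞ = F₁/k = F₁·τ = 14.47 × 3680 = 53251 t C.
M(t) = M_∞ + (M₀ − M_∞)·e^(−t/τ); t/τ = 1940/3680 = 0.5272, so e^(−t/τ) = 0.5903.
M(t) = 53251 − 27920 × 0.5903 = 36770 t C.

36800 t C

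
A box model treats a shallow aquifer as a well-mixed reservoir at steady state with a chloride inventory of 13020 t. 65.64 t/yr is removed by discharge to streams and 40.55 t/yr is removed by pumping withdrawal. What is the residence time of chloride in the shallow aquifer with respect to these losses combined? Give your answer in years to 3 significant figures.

123 yr

Total removal = 65.64 + 40.55 = 106.19 t/yr.
τ = M / ΣF_out = 13020 / 106.19 = 122.6 yr.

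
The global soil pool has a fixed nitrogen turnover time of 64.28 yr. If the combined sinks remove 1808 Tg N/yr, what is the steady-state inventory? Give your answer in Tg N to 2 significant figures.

τ = M/F ⇒ M = τ × F = 64.28 × 1808 = 116200 Tg N.

120000 Tg N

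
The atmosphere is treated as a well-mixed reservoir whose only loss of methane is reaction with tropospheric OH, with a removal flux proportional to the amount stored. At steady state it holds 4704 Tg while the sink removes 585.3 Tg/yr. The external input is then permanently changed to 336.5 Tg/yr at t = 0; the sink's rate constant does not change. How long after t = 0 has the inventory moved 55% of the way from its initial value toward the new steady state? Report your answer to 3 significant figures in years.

τ = M₀/F₀ = 4704/585.3 = 8.037 yr.
The remaining gap fraction is e^(−t/τ); 55% covered ⇒ e^(−t/τ) = 0.450.
t = −τ ln(0.450) = 8.037 × 0.7985 = 6.418 yr.

6.42 yr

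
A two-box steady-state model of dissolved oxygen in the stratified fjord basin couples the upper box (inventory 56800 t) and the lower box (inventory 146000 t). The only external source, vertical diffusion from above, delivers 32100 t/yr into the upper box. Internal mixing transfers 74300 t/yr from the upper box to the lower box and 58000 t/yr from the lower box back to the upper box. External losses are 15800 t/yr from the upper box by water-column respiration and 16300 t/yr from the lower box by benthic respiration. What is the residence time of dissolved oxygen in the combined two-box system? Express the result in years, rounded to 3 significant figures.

For the system as a whole, the A↔B exchange is internal and contributes nothing to the throughput; only the external sinks remove mass.
M_total = 56800 + 146000 = 202800 t.
ΣF_external_out = 15800 + 16300 = 32100 t/yr.
τ = M_total / ΣF_ext = 202800 / 32100 = 6.318 yr.

6.32 yr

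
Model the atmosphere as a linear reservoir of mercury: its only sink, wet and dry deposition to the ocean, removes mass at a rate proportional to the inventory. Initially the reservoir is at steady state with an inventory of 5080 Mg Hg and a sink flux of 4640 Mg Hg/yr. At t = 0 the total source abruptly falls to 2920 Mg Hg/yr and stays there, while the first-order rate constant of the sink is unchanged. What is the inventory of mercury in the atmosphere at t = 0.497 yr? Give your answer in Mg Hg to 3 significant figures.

4390 Mg Hg

Residence time τ = M₀/F₀ = 1.095 yr. The eventual steady state is M_∞ = M₀·(F₁/F₀) = 5080 × 2920/4640 = 3196.9 Mg Hg.
The anomaly ΔM(t) = M(t) − M_∞ decays as ΔM₀·e^(−t/τ) with ΔM₀ = 5080 − 3196.9 = 1883 Mg Hg.
At t = 0.497 yr, e^(−t/τ) = e^(−0.4540) = 0.6351, so ΔM = 1196 Mg Hg and M = 3196.9 + 1196 = 4392.9 Mg Hg.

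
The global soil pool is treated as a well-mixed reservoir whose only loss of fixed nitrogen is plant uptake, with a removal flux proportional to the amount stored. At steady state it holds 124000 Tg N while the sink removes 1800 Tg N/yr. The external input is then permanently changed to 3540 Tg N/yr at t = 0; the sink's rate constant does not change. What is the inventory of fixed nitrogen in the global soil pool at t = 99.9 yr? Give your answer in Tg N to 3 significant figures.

216000 Tg N

Residence time τ = M₀/F₀ = 68.89 yr. The eventual steady state is M_∞ = M₀·(F₁/F₀) = 124000 × 3540/1800 = 243870 Tg N.
The anomaly ΔM(t) = M(t) − M_∞ decays as ΔM₀·e^(−t/τ) with ΔM₀ = 124000 − 243870 = −119900 Tg N.
At t = 99.9 yr, e^(−t/τ) = e^(−1.450) = 0.2345, so ΔM = −28110 Tg N and M = 243870 − 28110 = 215750 Tg N.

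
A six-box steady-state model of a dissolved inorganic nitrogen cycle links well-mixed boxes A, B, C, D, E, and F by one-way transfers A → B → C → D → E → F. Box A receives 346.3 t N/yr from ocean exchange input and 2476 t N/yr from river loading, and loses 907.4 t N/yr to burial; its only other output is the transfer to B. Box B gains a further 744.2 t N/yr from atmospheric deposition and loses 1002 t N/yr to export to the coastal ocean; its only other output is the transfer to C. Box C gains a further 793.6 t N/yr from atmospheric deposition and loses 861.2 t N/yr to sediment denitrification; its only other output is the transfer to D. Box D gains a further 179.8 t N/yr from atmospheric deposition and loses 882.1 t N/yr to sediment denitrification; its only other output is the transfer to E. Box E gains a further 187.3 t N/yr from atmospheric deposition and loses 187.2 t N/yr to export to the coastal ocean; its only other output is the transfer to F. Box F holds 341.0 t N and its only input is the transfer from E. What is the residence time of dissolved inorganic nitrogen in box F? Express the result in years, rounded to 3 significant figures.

Box A: F(A→B) = (346.3 + 2476) − 907.4 = 1914.9 t N/yr.
Box B: F(B→C) = (1914.9 + 744.2) − 1002 = 1657.1 t N/yr.
Box C: F(C→D) = (1657.1 + 793.6) − 861.2 = 1589.5 t N/yr.
Box D: F(D→E) = (1589.5 + 179.8) − 882.1 = 887.20 t N/yr.
Box E: F(E→F) = (887.20 + 187.3) − 187.2 = 887.30 t N/yr.
Box F throughput = its input = 887.30 t N/yr; τ = 341.0 / 887.30 = 0.3843 yr.

0.384 yr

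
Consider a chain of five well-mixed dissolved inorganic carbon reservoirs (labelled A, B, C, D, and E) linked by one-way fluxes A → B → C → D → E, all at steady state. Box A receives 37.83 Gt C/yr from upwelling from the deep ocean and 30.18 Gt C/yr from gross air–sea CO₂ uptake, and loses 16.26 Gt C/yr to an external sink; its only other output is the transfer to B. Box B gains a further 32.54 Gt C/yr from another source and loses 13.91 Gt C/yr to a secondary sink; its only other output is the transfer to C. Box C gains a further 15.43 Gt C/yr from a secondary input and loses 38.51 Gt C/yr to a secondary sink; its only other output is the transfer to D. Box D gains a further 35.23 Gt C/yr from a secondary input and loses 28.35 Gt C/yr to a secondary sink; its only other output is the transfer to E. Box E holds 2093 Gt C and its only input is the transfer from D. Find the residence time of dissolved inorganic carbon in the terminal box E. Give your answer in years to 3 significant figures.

Box A: F(A→B) = (37.83 + 30.18) − 16.26 = 51.750 Gt C/yr.
Box B: F(B→C) = (51.750 + 32.54) − 13.91 = 70.380 Gt C/yr.
Box C: F(C→D) = (70.380 + 15.43) − 38.51 = 47.300 Gt C/yr.
Box D: F(D→E) = (47.300 + 35.23) − 28.35 = 54.180 Gt C/yr.
Box E throughput = its input = 54.180 Gt C/yr; τ = 2093 / 54.180 = 38.63 yr.

38.6 yr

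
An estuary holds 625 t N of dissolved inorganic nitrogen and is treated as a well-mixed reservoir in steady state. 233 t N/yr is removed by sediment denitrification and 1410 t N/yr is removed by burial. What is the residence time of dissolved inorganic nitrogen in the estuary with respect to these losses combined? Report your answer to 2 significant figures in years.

0.38 yr

Total removal = 233.0 + 1410 = 1643.0 t N/yr.
τ = M / ΣF_out = 625 / 1643.0 = 0.3804 yr.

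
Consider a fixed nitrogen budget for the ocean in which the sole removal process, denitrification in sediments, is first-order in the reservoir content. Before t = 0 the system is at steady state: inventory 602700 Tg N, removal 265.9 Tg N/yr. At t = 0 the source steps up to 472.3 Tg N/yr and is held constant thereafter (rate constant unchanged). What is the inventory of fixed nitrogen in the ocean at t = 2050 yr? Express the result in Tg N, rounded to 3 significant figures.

881000 Tg N

The sink rate constant is k = F₀/M₀ = 265.9/602700 = 0.0004412 yr⁻¹.
Solving dM/dt = F₁ − kM with M(0) = M₀ gives M(t) = F₁/k + (M₀ − F₁/k)·e^(−kt).
F₁/k = 472.3/0.0004412 = 1.0705×10^6 Tg N; kt = 0.0004412 × 2050 = 0.9044, e^(−kt) = 0.4048.
M(2050) = 1.0705×10^6 + (602700 − 1.0705×10^6) × 0.4048 = 1.0705×10^6 − 189400 = 881170 Tg N.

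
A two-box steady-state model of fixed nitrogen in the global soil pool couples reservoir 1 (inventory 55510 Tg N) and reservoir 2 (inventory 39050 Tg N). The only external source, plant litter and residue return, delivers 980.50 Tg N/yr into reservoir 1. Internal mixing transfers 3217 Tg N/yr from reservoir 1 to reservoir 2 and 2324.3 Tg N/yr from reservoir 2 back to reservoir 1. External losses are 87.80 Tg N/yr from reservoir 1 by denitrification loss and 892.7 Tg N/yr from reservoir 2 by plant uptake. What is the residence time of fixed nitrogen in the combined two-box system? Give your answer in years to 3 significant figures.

For the system as a whole, the A↔B exchange is internal and contributes nothing to the throughput; only the external sinks remove mass.
M_total = 55510 + 39050 = 94560 Tg N.
ΣF_external_out = 87.80 + 892.7 = 980.50 Tg N/yr.
τ = M_total / ΣF_ext = 94560 / 980.50 = 96.44 yr.

96.4 yr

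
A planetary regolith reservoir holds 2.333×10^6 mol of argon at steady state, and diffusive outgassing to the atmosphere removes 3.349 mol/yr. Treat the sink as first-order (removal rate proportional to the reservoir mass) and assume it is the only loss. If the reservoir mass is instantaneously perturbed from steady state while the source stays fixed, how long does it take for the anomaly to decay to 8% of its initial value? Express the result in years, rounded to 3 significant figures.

For a linear reservoir the anomaly decays as exp(−t/τ) with τ = M/F = 2.333×10^6/3.349 = 696600 yr.
exp(−t/τ) = 0.08 ⇒ t = −τ ln(0.08) = 696600 × 2.526 = 1.759×10^6 yr.

1.76×10^6 yr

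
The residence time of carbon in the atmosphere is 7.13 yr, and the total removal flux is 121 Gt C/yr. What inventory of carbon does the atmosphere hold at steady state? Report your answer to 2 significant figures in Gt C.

860 Gt C

τ = M/F ⇒ M = τ × F = 7.13 × 121 = 862.7 Gt C.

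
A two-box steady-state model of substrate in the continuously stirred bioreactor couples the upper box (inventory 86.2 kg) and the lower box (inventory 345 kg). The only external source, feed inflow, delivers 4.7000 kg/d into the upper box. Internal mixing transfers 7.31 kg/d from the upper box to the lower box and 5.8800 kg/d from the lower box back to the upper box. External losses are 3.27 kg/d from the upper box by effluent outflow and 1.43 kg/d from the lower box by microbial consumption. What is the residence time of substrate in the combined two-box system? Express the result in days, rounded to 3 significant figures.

91.7 d

Treat the two boxes together as one reservoir: the mixing fluxes between them are internal recycling, so τ = ΣM / Σ(external losses).
M_total = 86.2 + 345 = 431.20 kg.
ΣF_external_out = 3.27 + 1.43 = 4.7000 kg/d.
τ = M_total / ΣF_ext = 431.20 / 4.7000 = 91.74 d.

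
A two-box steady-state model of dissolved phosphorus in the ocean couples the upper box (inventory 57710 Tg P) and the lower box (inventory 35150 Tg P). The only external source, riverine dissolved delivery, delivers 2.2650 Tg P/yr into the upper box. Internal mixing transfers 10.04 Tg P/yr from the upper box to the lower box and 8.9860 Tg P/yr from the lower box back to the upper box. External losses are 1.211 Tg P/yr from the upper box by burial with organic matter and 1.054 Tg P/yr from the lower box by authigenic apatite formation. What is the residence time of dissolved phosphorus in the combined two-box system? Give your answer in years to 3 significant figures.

41000 yr

Residence time in the combined system uses the total inventory and the total *external* removal — internal exchanges between the two boxes cancel.
M_total = 57710 + 35150 = 92860 Tg P.
ΣF_external_out = 1.211 + 1.054 = 2.2650 Tg P/yr.
τ = M_total / ΣF_ext = 92860 / 2.2650 = 41000 yr.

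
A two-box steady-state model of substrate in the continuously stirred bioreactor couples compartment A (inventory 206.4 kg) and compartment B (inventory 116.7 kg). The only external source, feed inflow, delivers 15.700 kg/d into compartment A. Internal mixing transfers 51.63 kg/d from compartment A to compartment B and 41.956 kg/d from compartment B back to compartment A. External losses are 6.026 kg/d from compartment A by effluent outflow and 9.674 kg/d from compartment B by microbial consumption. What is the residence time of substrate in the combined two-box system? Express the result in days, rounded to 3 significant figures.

For the system as a whole, the A↔B exchange is internal and contributes nothing to the throughput; only the external sinks remove mass.
M_total = 206.4 + 116.7 = 323.10 kg.
ΣF_external_out = 6.026 + 9.674 = 15.700 kg/d.
τ = M_total / ΣF_ext = 323.10 / 15.700 = 20.58 d.

20.6 d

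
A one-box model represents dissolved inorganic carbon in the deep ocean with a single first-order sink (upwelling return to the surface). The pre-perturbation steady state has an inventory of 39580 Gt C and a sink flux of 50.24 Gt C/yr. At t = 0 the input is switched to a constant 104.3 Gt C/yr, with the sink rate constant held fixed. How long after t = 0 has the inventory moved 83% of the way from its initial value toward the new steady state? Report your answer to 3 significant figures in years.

τ = M₀/F₀ = 39580/50.24 = 787.8 yr.
The remaining gap fraction is e^(−t/τ); 83% covered ⇒ e^(−t/τ) = 0.170.
t = −τ ln(0.170) = 787.8 × 1.772 = 1396 yr.

1400 yr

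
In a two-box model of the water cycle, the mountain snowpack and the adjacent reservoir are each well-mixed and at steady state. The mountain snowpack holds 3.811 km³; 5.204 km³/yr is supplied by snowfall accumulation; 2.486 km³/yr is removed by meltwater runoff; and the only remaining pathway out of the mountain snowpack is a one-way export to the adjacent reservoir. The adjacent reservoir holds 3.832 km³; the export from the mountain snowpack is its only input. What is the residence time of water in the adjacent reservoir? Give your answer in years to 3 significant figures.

1.41 yr

Balance the mountain snowpack: ΣF_in = 5.2040 km³/yr.
Export to the adjacent reservoir = ΣF_in − (2.486) = 2.7180 km³/yr.
At steady state the output of the adjacent reservoir equals its input, 2.7180 km³/yr.
τ = M / F = 3.832 / 2.7180 = 1.410 yr.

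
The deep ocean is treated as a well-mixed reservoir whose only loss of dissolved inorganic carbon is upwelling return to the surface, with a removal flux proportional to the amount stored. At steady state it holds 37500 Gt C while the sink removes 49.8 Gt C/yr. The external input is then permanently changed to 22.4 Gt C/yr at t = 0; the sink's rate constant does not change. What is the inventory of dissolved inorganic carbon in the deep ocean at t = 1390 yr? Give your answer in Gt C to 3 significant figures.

τ = M₀/F₀ = 37500/49.8 = 753.0 yr; rate constant k = 1/τ.
New steady state M_∞ = F₁/k = F₁·τ = 22.4 × 753.0 = 16867 Gt C.
M(t) = M_∞ + (M₀ − M_∞)·e^(−t/τ); t/τ = 1390/753.0 = 1.846, so e^(−t/τ) = 0.1579.
M(t) = 16867 + 20630 × 0.1579 = 20125 Gt C.

20100 Gt C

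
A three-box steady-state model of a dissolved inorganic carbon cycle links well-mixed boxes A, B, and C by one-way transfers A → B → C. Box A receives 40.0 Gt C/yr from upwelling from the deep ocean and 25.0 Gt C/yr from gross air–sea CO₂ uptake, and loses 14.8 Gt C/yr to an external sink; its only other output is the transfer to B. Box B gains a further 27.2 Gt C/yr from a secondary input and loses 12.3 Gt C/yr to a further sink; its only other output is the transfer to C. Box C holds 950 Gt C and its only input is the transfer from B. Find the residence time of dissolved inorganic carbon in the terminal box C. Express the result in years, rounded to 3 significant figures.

Box A: F(A→B) = (40.0 + 25.0) − 14.8 = 50.200 Gt C/yr.
Box B: F(B→C) = (50.200 + 27.2) − 12.3 = 65.100 Gt C/yr.
Box C throughput = its input = 65.100 Gt C/yr; τ = 950 / 65.100 = 14.59 yr.

14.6 yr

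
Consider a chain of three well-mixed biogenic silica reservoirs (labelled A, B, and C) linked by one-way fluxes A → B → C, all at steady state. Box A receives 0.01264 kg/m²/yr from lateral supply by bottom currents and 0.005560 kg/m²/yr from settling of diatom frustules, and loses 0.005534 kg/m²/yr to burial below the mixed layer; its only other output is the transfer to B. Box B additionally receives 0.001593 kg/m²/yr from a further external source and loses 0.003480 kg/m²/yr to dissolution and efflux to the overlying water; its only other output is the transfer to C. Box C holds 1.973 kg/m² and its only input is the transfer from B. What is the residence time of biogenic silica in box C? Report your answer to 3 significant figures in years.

Box A: F(A→B) = (0.01264 + 0.005560) − 0.005534 = 0.012666 kg/m²/yr.
Box B: F(B→C) = (0.012666 + 0.001593) − 0.003480 = 0.010779 kg/m²/yr.
Box C throughput = its input = 0.010779 kg/m²/yr; τ = 1.973 / 0.010779 = 183.0 yr.

183 yr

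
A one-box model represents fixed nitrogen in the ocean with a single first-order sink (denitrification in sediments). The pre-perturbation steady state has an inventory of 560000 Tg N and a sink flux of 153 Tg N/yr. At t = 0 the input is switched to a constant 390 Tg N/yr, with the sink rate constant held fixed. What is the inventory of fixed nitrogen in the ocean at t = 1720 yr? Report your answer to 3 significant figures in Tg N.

885000 Tg N

Residence time τ = M₀/F₀ = 3660 yr. The eventual steady state is M_∞ = M₀·(F₁/F₀) = 560000 × 390/153 = 1.4275×10^6 Tg N.
The anomaly ΔM(t) = M(t) − M_∞ decays as ΔM₀·e^(−t/τ) with ΔM₀ = 560000 − 1.4275×10^6 = −867500 Tg N.
At t = 1720 yr, e^(−t/τ) = e^(−0.4699) = 0.6250, so ΔM = −542200 Tg N and M = 1.4275×10^6 − 542200 = 885250 Tg N.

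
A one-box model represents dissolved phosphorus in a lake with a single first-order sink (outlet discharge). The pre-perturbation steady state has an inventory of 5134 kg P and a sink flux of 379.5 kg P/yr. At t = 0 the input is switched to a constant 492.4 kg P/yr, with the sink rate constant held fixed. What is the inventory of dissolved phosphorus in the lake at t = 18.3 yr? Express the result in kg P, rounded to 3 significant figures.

The sink rate constant is k = F₀/M₀ = 379.5/5134 = 0.07392 yr⁻¹.
Solving dM/dt = F₁ − kM with M(0) = M₀ gives M(t) = F₁/k + (M₀ − F₁/k)·e^(−kt).
F₁/k = 492.4/0.07392 = 6661.3 kg P; kt = 0.07392 × 18.3 = 1.353, e^(−kt) = 0.2585.
M(18.3) = 6661.3 + (5134 − 6661.3) × 0.2585 = 6661.3 − 394.9 = 6266.5 kg P.

6270 kg P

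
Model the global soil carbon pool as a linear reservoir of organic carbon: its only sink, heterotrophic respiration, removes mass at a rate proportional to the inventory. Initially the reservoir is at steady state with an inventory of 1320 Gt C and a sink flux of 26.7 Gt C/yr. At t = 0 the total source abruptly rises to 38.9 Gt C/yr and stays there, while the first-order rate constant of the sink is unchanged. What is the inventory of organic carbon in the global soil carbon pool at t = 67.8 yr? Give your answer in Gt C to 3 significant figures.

1770 Gt C

τ = M₀/F₀ = 1320/26.7 = 49.44 yr; rate constant k = 1/τ.
New steady state M_∞ = F₁/k = F₁·τ = 38.9 × 49.44 = 1923.1 Gt C.
M(t) = M_∞ + (M₀ − M_∞)·e^(−t/τ); t/τ = 67.8/49.44 = 1.371, so e^(−t/τ) = 0.2537.
M(t) = 1923.1 − 603.1 × 0.2537 = 1770.1 Gt C.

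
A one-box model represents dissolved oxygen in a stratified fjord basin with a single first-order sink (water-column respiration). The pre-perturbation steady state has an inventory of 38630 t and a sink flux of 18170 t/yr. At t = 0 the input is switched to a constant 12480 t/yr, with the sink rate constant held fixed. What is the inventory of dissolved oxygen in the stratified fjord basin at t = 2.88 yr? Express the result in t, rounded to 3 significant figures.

τ = M₀/F₀ = 38630/18170 = 2.126 yr; rate constant k = 1/τ.
New steady state M_∞ = F₁/k = F₁·τ = 12480 × 2.126 = 26533 t.
M(t) = M_∞ + (M₀ − M_∞)·e^(−t/τ); t/τ = 2.88/2.126 = 1.355, so e^(−t/τ) = 0.2580.
M(t) = 26533 + 12100 × 0.2580 = 29654 t.

29700 t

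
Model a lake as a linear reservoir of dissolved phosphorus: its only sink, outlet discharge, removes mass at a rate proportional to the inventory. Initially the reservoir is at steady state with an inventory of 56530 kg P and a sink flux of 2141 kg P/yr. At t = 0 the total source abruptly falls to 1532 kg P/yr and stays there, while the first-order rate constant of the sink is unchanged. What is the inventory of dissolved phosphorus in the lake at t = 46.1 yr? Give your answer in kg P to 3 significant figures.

43300 kg P

τ = M₀/F₀ = 56530/2141 = 26.40 yr; rate constant k = 1/τ.
New steady state M_∞ = F₁/k = F₁·τ = 1532 × 26.40 = 40450 kg P.
M(t) = M_∞ + (M₀ − M_∞)·e^(−t/τ); t/τ = 46.1/26.40 = 1.746, so e^(−t/τ) = 0.1745.
M(t) = 40450 + 16080 × 0.1745 = 43256 kg P.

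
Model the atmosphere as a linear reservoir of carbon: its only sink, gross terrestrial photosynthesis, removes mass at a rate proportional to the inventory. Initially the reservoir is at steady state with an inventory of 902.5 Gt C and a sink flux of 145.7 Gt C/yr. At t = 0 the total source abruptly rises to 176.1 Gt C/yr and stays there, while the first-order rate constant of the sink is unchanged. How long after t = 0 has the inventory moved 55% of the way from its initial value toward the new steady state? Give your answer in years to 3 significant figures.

4.95 yr

τ = M₀/F₀ = 902.5/145.7 = 6.194 yr.
The remaining gap fraction is e^(−t/τ); 55% covered ⇒ e^(−t/τ) = 0.450.
t = −τ ln(0.450) = 6.194 × 0.7985 = 4.946 yr.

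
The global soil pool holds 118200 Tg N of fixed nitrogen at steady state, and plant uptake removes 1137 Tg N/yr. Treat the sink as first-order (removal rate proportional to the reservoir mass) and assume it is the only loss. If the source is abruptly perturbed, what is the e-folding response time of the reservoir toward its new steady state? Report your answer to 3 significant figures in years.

For a linear reservoir the response time equals the residence time τ = M/F.
τ = 118200 / 1137 = 104.0 yr.

104 yr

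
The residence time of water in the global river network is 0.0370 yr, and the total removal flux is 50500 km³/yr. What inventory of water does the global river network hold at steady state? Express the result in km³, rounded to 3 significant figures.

1870 km³

τ = M/F ⇒ M = τ × F = 0.0370 × 50500 = 1868 km³.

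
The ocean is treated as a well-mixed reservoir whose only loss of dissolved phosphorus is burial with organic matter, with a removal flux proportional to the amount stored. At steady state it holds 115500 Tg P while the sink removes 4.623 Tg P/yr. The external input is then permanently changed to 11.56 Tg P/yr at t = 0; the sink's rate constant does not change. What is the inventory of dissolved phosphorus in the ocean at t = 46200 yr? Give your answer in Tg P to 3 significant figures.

Residence time τ = M₀/F₀ = 24980 yr. The eventual steady state is M_∞ = M₀·(F₁/F₀) = 115500 × 11.56/4.623 = 288810 Tg P.
The anomaly ΔM(t) = M(t) − M_∞ decays as ΔM₀·e^(−t/τ) with ΔM₀ = 115500 − 288810 = −173300 Tg P.
At t = 46200 yr, e^(−t/τ) = e^(−1.849) = 0.1574, so ΔM = −27270 Tg P and M = 288810 − 27270 = 261540 Tg P.

262000 Tg P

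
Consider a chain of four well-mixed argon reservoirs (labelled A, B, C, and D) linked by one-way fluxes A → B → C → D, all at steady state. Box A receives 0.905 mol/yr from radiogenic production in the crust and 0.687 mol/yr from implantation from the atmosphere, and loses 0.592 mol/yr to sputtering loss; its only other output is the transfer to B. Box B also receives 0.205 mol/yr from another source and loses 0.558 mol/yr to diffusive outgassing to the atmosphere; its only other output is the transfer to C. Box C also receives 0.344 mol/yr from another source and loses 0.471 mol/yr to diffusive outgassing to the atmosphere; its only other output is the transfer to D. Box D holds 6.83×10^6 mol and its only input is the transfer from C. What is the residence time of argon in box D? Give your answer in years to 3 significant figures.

1.31×10^7 yr

Box A: F(A→B) = (0.905 + 0.687) − 0.592 = 1.0000 mol/yr.
Box B: F(B→C) = (1.0000 + 0.205) − 0.558 = 0.64700 mol/yr.
Box C: F(C→D) = (0.64700 + 0.344) − 0.471 = 0.52000 mol/yr.
Box D throughput = its input = 0.52000 mol/yr; τ = 6.83×10^6 / 0.52000 = 1.313×10^7 yr.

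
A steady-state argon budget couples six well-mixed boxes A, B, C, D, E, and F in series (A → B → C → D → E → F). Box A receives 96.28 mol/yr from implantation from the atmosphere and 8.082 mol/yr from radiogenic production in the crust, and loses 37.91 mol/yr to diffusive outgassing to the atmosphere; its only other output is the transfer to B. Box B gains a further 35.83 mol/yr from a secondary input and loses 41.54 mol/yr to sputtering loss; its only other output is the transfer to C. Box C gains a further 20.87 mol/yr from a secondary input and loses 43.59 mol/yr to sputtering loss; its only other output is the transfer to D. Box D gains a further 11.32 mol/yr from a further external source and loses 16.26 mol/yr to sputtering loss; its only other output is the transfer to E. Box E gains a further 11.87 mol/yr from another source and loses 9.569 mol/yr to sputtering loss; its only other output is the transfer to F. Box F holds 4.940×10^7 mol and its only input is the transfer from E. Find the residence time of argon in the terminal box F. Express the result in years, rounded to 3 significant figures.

1.40×10^6 yr

Box A: F(A→B) = (96.28 + 8.082) − 37.91 = 66.452 mol/yr.
Box B: F(B→C) = (66.452 + 35.83) − 41.54 = 60.742 mol/yr.
Box C: F(C→D) = (60.742 + 20.87) − 43.59 = 38.022 mol/yr.
Box D: F(D→E) = (38.022 + 11.32) − 16.26 = 33.082 mol/yr.
Box E: F(E→F) = (33.082 + 11.87) − 9.569 = 35.383 mol/yr.
Box F throughput = its input = 35.383 mol/yr; τ = 4.940×10^7 / 35.383 = 1.396×10^6 yr.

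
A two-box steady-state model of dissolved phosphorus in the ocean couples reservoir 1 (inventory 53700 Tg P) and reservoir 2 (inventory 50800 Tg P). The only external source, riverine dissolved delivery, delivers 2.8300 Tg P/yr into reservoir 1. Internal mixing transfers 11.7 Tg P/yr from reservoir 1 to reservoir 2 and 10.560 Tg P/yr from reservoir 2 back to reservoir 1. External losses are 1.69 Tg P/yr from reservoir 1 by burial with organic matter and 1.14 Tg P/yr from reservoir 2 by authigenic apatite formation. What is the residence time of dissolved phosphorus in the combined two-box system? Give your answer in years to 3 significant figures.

Residence time in the combined system uses the total inventory and the total *external* removal — internal exchanges between the two boxes cancel.
M_total = 53700 + 50800 = 104500 Tg P.
ΣF_external_out = 1.69 + 1.14 = 2.8300 Tg P/yr.
τ = M_total / ΣF_ext = 104500 / 2.8300 = 36930 yr.

36900 yr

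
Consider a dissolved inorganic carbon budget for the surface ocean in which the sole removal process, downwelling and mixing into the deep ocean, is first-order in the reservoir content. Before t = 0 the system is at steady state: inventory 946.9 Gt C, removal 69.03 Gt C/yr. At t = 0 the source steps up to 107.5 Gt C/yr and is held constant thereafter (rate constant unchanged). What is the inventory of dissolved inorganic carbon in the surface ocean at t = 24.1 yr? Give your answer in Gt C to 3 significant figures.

1380 Gt C

Residence time τ = M₀/F₀ = 13.72 yr. The eventual steady state is M_∞ = M₀·(F₁/F₀) = 946.9 × 107.5/69.03 = 1474.6 Gt C.
The anomaly ΔM(t) = M(t) − M_∞ decays as ΔM₀·e^(−t/τ) with ΔM₀ = 946.9 − 1474.6 = −527.7 Gt C.
At t = 24.1 yr, e^(−t/τ) = e^(−1.757) = 0.1726, so ΔM = −91.07 Gt C and M = 1474.6 − 91.07 = 1383.5 Gt C.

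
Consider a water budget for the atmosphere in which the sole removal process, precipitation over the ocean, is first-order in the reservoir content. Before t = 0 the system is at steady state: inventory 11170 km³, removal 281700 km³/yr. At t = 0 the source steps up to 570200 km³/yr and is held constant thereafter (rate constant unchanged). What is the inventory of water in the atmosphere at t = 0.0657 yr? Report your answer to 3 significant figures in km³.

τ = M₀/F₀ = 11170/281700 = 0.03965 yr; rate constant k = 1/τ.
New steady state M_∞ = F₁/k = F₁·τ = 570200 × 0.03965 = 22610 km³.
M(t) = M_∞ + (M₀ − M_∞)·e^(−t/τ); t/τ = 0.0657/0.03965 = 1.657, so e^(−t/τ) = 0.1907.
M(t) = 22610 − 11440 × 0.1907 = 20428 km³.

20400 km³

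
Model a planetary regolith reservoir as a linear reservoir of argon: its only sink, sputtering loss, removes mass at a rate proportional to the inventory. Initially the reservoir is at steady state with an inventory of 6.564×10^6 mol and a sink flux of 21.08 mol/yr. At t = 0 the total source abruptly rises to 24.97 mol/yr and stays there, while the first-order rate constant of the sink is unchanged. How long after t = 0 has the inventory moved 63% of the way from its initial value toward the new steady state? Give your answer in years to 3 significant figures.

310000 yr

τ = M₀/F₀ = 6.564×10^6/21.08 = 311400 yr.
The remaining gap fraction is e^(−t/τ); 63% covered ⇒ e^(−t/τ) = 0.370.
t = −τ ln(0.370) = 311400 × 0.9943 = 309600 yr.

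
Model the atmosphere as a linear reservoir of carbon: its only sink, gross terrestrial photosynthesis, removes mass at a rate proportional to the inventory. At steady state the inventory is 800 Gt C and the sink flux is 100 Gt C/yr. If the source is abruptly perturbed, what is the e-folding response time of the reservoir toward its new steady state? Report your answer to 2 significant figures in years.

For a linear reservoir the response time equals the residence time τ = M/F.
τ = 800 / 100 = 8.000 yr.

8.0 yr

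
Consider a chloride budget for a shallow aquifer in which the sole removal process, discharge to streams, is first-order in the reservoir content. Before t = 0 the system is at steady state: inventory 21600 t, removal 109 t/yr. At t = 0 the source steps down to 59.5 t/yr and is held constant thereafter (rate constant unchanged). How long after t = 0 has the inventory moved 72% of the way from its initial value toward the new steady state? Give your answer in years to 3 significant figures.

252 yr

τ = M₀/F₀ = 21600/109 = 198.2 yr.
The remaining gap fraction is e^(−t/τ); 72% covered ⇒ e^(−t/τ) = 0.280.
t = −τ ln(0.280) = 198.2 × 1.273 = 252.3 yr.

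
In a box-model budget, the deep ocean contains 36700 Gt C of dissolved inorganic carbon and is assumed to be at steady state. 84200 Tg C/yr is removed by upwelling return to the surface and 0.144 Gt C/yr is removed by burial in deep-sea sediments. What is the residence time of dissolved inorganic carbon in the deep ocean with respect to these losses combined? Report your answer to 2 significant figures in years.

Convert the upwelling return to the surface flux: 84200 Tg C/yr = 84.20 Gt C/yr.
Total removal = 84.20 + 0.1440 = 84.344 Gt C/yr.
τ = M / ΣF_out = 36700 / 84.344 = 435.1 yr.

440 yr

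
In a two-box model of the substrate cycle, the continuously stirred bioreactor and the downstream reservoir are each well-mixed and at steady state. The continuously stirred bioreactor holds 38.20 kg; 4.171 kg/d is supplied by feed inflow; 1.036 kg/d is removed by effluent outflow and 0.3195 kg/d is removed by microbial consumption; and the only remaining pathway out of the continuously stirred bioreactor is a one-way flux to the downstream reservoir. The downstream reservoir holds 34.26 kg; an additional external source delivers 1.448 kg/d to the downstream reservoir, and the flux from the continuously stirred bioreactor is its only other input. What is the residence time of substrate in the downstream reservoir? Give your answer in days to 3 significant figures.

8.04 d

Balance the continuously stirred bioreactor: ΣF_in = 4.1710 kg/d.
Flux to the downstream reservoir = ΣF_in − (1.036 + 0.3195) = 2.8155 kg/d.
Total input to the downstream reservoir = 2.8155 + 1.448 = 4.2635 kg/d; at steady state this equals its total output.
τ = M / F = 34.26 / 4.2635 = 8.036 d.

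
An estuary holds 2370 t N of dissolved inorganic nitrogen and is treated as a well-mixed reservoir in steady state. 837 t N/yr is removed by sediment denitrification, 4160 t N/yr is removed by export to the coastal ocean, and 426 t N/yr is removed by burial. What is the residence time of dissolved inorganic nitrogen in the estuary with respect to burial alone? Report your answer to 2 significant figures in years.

Residence time with respect to a single sink: τ = M / F_sink.
τ = 2370 / 426 = 5.563 yr.

5.6 yr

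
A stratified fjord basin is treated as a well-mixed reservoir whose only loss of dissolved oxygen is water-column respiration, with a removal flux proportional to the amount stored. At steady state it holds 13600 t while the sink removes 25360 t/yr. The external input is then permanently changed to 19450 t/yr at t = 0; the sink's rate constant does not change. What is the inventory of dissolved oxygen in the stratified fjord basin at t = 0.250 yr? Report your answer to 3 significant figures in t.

12400 t

Residence time τ = M₀/F₀ = 0.5363 yr. The eventual steady state is M_∞ = M₀·(F₁/F₀) = 13600 × 19450/25360 = 10431 t.
The anomaly ΔM(t) = M(t) − M_∞ decays as ΔM₀·e^(−t/τ) with ΔM₀ = 13600 − 10431 = 3169 t.
At t = 0.250 yr, e^(−t/τ) = e^(−0.4662) = 0.6274, so ΔM = 1988 t and M = 10431 + 1988 = 12419 t.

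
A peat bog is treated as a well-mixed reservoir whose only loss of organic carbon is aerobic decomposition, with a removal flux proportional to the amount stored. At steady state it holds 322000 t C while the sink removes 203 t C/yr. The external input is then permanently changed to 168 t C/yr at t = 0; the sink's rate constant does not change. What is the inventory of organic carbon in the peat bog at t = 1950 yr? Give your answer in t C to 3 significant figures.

The sink rate constant is k = F₀/M₀ = 203/322000 = 0.0006304 yr⁻¹.
Solving dM/dt = F₁ − kM with M(0) = M₀ gives M(t) = F₁/k + (M₀ − F₁/k)·e^(−kt).
F₁/k = 168/0.0006304 = 266480 t C; kt = 0.0006304 × 1950 = 1.229, e^(−kt) = 0.2925.
M(1950) = 266480 + (322000 − 266480) × 0.2925 = 266480 + 16240 = 282720 t C.

283000 t C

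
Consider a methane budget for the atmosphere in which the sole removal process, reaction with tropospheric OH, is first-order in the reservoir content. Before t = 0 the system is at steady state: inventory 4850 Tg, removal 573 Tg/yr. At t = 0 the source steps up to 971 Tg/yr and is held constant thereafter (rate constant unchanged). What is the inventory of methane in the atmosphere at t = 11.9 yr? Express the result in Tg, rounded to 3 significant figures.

7390 Tg

τ = M₀/F₀ = 4850/573 = 8.464 yr; rate constant k = 1/τ.
New steady state M_∞ = F₁/k = F₁·τ = 971 × 8.464 = 8218.8 Tg.
M(t) = M_∞ + (M₀ − M_∞)·e^(−t/τ); t/τ = 11.9/8.464 = 1.406, so e^(−t/τ) = 0.2451.
M(t) = 8218.8 − 3369 × 0.2451 = 7392.9 Tg.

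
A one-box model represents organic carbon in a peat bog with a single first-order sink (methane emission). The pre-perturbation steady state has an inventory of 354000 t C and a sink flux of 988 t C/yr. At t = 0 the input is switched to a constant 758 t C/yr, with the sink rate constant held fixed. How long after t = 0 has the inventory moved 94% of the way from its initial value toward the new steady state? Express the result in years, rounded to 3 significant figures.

τ = M₀/F₀ = 354000/988 = 358.3 yr.
The remaining gap fraction is e^(−t/τ); 94% covered ⇒ e^(−t/τ) = 0.0600.
t = −τ ln(0.0600) = 358.3 × 2.813 = 1008 yr.

1010 yr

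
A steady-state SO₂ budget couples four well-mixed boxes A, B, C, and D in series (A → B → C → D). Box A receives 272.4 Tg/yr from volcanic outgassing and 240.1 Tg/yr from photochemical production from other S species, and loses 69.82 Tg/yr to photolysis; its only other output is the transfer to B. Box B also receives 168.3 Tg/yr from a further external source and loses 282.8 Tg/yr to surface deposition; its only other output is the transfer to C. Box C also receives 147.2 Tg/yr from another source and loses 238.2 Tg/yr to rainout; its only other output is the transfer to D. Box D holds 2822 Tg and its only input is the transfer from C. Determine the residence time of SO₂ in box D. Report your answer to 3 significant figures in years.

11.9 yr

Box A: F(A→B) = (272.4 + 240.1) − 69.82 = 442.68 Tg/yr.
Box B: F(B→C) = (442.68 + 168.3) − 282.8 = 328.18 Tg/yr.
Box C: F(C→D) = (328.18 + 147.2) − 238.2 = 237.18 Tg/yr.
Box D throughput = its input = 237.18 Tg/yr; τ = 2822 / 237.18 = 11.90 yr.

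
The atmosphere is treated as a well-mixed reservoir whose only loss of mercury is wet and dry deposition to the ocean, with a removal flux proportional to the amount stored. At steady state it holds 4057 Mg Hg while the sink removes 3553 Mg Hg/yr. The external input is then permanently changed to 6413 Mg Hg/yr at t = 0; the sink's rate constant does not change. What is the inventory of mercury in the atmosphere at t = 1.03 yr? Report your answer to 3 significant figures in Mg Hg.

6000 Mg Hg

The sink rate constant is k = F₀/M₀ = 3553/4057 = 0.8758 yr⁻¹.
Solving dM/dt = F₁ − kM with M(0) = M₀ gives M(t) = F₁/k + (M₀ − F₁/k)·e^(−kt).
F₁/k = 6413/0.8758 = 7322.7 Mg Hg; kt = 0.8758 × 1.03 = 0.9020, e^(−kt) = 0.4057.
M(1.03) = 7322.7 + (4057 − 7322.7) × 0.4057 = 7322.7 − 1325 = 5997.7 Mg Hg.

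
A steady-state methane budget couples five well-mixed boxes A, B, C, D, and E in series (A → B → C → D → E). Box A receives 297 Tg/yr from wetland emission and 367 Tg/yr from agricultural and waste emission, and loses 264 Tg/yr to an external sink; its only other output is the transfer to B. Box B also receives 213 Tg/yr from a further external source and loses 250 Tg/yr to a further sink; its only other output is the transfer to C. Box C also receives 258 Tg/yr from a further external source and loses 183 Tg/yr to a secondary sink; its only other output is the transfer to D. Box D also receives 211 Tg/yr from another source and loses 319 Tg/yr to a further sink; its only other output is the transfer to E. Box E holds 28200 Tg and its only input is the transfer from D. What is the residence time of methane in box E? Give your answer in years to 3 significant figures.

Box A: F(A→B) = (297 + 367) − 264 = 400.00 Tg/yr.
Box B: F(B→C) = (400.00 + 213) − 250 = 363.00 Tg/yr.
Box C: F(C→D) = (363.00 + 258) − 183 = 438.00 Tg/yr.
Box D: F(D→E) = (438.00 + 211) − 319 = 330.00 Tg/yr.
Box E throughput = its input = 330.00 Tg/yr; τ = 28200 / 330.00 = 85.45 yr.

85.5 yr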